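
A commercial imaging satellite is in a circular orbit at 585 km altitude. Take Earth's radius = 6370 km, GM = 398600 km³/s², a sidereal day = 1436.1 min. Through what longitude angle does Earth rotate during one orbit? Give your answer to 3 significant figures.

24.1°

Semi-major axis a = 6370 + 585 = 6955 km. Period T = 2π√(a³/μ) = 2π√(6955³/398600) = 5772.4 s = 96.21 min.
During one orbit Earth rotates (5772.4 / 86166) × 360° = 24.12°.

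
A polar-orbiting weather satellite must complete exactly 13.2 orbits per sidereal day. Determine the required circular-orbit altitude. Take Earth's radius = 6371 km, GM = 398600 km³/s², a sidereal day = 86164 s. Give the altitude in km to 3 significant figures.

Required period T = 86164 / 13.2 = 6527.6 s.
From T = 2π√(a³/μ): a = (μ T²/4π²)^(1/3) = (398600 × 6527.6² / 4π²)^(1/3) = 7549 km.
Altitude h = a − R = 7549 − 6371 = 1178 km.

1180 km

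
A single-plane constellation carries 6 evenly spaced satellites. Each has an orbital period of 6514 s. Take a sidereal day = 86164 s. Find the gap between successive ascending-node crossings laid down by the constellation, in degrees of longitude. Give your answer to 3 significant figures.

4.54°

Single-satellite node shift = (6514.0/86164) × 360° = 27.22°.
With 6 satellites evenly phased, successive equator crossings are 27.22/6 = 4.536° apart.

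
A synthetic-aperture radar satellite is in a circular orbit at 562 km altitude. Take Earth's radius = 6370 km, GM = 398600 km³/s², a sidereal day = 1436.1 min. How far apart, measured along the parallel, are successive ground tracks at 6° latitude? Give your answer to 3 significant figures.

Semi-major axis a = 6370 + 562 = 6932 km. Period T = 2π√(a³/μ) = 2π√(6932³/398600) = 5743.8 s = 95.73 min.
Node shift per orbit = (5743.8/86166) × 360° = 24.00°.
Equatorial spacing = 24.00 × 111.2 km/° = 2668 km.
At 6° latitude, spacing = 2668 × cos(6°) = 2653 km.

2650 km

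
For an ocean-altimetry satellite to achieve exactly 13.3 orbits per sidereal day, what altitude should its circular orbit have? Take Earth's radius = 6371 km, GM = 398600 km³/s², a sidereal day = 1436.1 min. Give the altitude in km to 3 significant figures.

1140 km

Required period T = 86166 / 13.3 = 6478.6 s.
From T = 2π√(a³/μ): a = (μ T²/4π²)^(1/3) = (398600 × 6478.6² / 4π²)^(1/3) = 7511 km.
Altitude h = a − R = 7511 − 6371 = 1140 km.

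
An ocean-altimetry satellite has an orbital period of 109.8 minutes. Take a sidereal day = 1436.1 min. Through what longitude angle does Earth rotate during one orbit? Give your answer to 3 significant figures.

27.5°

T = 109.8 min = 6588.0 s.
During one orbit Earth rotates (6588.0 / 86166) × 360° = 27.52°.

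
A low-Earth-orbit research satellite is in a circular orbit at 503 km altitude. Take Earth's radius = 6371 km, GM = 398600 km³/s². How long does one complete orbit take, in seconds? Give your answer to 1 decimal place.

Semi-major axis a = 6371 + 503 = 6874 km. Period T = 2π√(a³/μ) = 2π√(6874³/398600) = 5671.9 s = 94.53 min.

5671.9 seconds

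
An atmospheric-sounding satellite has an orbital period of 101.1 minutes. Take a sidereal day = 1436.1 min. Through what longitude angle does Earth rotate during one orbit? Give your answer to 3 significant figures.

T = 101.1 min = 6066.0 s.
During one orbit Earth rotates (6066.0 / 86166) × 360° = 25.34°.

25.3°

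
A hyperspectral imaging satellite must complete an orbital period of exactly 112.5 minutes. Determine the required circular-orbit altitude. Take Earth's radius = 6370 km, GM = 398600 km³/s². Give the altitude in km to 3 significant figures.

T = 112.5 min = 6750.0 s.
From T = 2π√(a³/μ): a = (μ T²/4π²)^(1/3) = (398600 × 6750.0² / 4π²)^(1/3) = 7720 km.
Altitude h = a − R = 7720 − 6370 = 1350 km.

1350 km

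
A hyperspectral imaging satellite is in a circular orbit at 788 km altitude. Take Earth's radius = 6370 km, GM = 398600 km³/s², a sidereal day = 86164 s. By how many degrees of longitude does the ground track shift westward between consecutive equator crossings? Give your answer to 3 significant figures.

Semi-major axis a = 6370 + 788 = 7158 km. Period T = 2π√(a³/μ) = 2π√(7158³/398600) = 6027.0 s = 100.45 min.
During one orbit Earth rotates (6027.0 / 86164) × 360° = 25.18°.

25.2°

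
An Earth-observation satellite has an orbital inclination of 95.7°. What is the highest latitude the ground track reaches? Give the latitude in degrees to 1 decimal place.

84.3°

Retrograde orbit: the ground track reaches ±(180° − i) = ±(180 − 95.7) = ±84.3°.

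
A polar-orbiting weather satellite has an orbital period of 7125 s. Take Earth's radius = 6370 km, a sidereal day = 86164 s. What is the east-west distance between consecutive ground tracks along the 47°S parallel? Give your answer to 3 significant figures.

2260 km

Node shift per orbit = (7125.0/86164) × 360° = 29.77°.
Equatorial spacing = 29.77 × 111.2 km/° = 3310 km.
At 47° latitude, spacing = 3310 × cos(47°) = 2257 km.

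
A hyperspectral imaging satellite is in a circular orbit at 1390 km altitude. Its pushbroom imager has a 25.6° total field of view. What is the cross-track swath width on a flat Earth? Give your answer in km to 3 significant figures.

632 km

Half-angle = 25.6°/2 = 12.8°.
Swath width ≈ 2h·tan(θ/2) = 2 × 1390 × tan(12.8°) = 631.6 km.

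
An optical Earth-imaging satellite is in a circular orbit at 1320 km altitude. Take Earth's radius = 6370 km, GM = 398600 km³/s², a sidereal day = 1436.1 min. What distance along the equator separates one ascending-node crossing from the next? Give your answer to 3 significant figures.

Semi-major axis a = 6370 + 1320 = 7690 km. Period T = 2π√(a³/μ) = 2π√(7690³/398600) = 6711.2 s = 111.85 min.
During one orbit Earth rotates (6711.2 / 86166) × 360° = 28.04°.
At the equator that is 28.04° × (2π·6370/360) km/° = 28.04 × 111.2 = 3117 km.

3120 km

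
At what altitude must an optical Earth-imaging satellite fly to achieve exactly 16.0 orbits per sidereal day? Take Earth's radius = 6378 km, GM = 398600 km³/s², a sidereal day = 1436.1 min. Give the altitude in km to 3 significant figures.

263 km

Required period T = 86166 / 16.0 = 5385.4 s.
From T = 2π√(a³/μ): a = (μ T²/4π²)^(1/3) = (398600 × 5385.4² / 4π²)^(1/3) = 6641 km.
Altitude h = a − R = 6641 − 6378 = 263 km.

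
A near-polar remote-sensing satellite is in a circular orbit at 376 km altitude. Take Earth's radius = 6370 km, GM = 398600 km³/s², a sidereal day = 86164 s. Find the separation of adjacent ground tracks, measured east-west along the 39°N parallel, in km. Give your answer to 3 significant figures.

1990 km

Semi-major axis a = 6370 + 376 = 6746 km. Period T = 2π√(a³/μ) = 2π√(6746³/398600) = 5514.2 s = 91.90 min.
Node shift per orbit = (5514.2/86164) × 360° = 23.04°.
Equatorial spacing = 23.04 × 111.2 km/° = 2561 km.
At 39° latitude, spacing = 2561 × cos(39°) = 1991 km.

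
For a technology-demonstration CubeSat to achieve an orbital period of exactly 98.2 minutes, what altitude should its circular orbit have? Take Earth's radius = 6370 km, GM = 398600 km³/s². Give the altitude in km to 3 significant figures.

681 km

T = 98.2 min = 5892.0 s.
From T = 2π√(a³/μ): a = (μ T²/4π²)^(1/3) = (398600 × 5892.0² / 4π²)^(1/3) = 7051 km.
Altitude h = a − R = 7051 − 6370 = 681 km.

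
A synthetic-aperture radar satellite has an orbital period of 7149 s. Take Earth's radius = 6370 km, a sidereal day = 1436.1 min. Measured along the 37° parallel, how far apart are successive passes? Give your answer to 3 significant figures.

2650 km

Node shift per orbit = (7149.0/86166) × 360° = 29.87°.
Equatorial spacing = 29.87 × 111.2 km/° = 3321 km.
At 37° latitude, spacing = 3321 × cos(37°) = 2652 km.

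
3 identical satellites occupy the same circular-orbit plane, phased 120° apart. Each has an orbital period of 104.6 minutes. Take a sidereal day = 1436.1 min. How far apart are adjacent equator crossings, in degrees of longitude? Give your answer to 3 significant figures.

T = 104.6 min = 6276.0 s.
Single-satellite node shift = (6276.0/86166) × 360° = 26.22°.
With 3 satellites evenly phased, successive equator crossings are 26.22/3 = 8.740° apart.

8.74°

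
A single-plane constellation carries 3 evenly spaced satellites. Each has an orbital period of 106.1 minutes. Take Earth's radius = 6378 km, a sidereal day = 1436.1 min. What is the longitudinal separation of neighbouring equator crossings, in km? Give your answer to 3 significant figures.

T = 106.1 min = 6366.0 s.
Single-satellite node shift = (6366.0/86166) × 360° = 26.60°.
With 3 satellites evenly phased, successive equator crossings are 26.60/3 = 8.866° apart.
That is 8.866 × 111.3 = 987 km at the equator.

987 km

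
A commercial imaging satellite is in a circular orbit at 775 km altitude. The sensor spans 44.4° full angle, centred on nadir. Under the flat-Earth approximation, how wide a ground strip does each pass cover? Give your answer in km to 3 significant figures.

Half-angle = 44.4°/2 = 22.2°.
Swath width ≈ 2h·tan(θ/2) = 2 × 775 × tan(22.2°) = 632.5 km.

633 km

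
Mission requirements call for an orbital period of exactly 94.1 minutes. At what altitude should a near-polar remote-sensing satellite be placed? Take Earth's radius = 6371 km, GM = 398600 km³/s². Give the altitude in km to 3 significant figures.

482 km

T = 94.1 min = 5646.0 s.
From T = 2π√(a³/μ): a = (μ T²/4π²)^(1/3) = (398600 × 5646.0² / 4π²)^(1/3) = 6853 km.
Altitude h = a − R = 6853 − 6371 = 482 km.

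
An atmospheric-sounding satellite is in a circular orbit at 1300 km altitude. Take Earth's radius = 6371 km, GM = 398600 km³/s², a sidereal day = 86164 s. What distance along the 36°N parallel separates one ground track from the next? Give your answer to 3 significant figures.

Semi-major axis a = 6371 + 1300 = 7671 km. Period T = 2π√(a³/μ) = 2π√(7671³/398600) = 6686.4 s = 111.44 min.
Node shift per orbit = (6686.4/86164) × 360° = 27.94°.
Equatorial spacing = 27.94 × 111.2 km/° = 3106 km.
At 36° latitude, spacing = 3106 × cos(36°) = 2513 km.

2510 km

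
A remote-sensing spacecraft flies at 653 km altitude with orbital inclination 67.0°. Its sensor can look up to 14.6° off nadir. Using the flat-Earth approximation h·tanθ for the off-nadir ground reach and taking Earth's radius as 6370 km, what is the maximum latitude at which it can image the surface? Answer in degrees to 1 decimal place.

For a prograde orbit the ground track reaches latitude ±i = ±67.0°.
Sensor half-swath on the ground ≈ 653·tan(14.6°) = 170 km = 1.53° of latitude.
Maximum observable latitude ≈ 67.0 + 1.53 = 68.5°.

68.5°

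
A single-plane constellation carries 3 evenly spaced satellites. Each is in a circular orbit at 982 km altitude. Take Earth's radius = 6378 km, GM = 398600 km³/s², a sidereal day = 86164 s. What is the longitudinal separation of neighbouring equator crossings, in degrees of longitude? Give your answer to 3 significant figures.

Semi-major axis a = 6378 + 982 = 7360 km. Period T = 2π√(a³/μ) = 2π√(7360³/398600) = 6283.9 s = 104.73 min.
Single-satellite node shift = (6283.9/86164) × 360° = 26.25°.
With 3 satellites evenly phased, successive equator crossings are 26.25/3 = 8.752° apart.

8.75°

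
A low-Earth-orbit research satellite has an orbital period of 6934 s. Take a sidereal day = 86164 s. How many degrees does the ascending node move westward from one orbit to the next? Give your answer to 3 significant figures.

29.0°

During one orbit Earth rotates (6934.0 / 86164) × 360° = 28.97°.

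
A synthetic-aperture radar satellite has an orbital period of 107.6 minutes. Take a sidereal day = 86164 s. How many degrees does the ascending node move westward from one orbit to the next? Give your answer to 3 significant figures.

27.0°

T = 107.6 min = 6456.0 s.
During one orbit Earth rotates (6456.0 / 86164) × 360° = 26.97°.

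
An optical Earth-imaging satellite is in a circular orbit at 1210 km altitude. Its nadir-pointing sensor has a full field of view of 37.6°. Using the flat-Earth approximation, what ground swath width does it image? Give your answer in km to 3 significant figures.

824 km

Half-angle = 37.6°/2 = 18.8°.
Swath width ≈ 2h·tan(θ/2) = 2 × 1210 × tan(18.8°) = 823.8 km.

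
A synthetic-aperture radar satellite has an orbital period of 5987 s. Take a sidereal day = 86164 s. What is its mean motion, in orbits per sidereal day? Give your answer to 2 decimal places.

14.39

Orbits per sidereal day = 86164 / 5987.0 = 14.392.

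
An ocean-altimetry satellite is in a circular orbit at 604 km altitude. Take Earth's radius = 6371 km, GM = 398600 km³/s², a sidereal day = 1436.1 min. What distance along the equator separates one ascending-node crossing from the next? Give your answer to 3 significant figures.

2690 km

Semi-major axis a = 6371 + 604 = 6975 km. Period T = 2π√(a³/μ) = 2π√(6975³/398600) = 5797.3 s = 96.62 min.
During one orbit Earth rotates (5797.3 / 86166) × 360° = 24.22°.
At the equator that is 24.22° × (2π·6371/360) km/° = 24.22 × 111.2 = 2693 km.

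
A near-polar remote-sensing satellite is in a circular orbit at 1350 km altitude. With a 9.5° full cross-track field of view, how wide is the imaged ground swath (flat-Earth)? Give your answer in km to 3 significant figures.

Half-angle = 9.5°/2 = 4.75°.
Swath width ≈ 2h·tan(θ/2) = 2 × 1350 × tan(4.75°) = 224.4 km.

224 km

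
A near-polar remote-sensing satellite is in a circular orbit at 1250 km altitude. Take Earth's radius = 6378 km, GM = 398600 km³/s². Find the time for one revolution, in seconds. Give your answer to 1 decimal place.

Semi-major axis a = 6378 + 1250 = 7628 km. Period T = 2π√(a³/μ) = 2π√(7628³/398600) = 6630.2 s = 110.50 min.

6630.2 seconds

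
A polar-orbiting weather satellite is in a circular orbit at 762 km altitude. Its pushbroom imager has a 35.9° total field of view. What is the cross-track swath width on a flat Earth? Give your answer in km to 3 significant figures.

494 km

Half-angle = 35.9°/2 = 17.95°.
Swath width ≈ 2h·tan(θ/2) = 2 × 762 × tan(17.95°) = 493.7 km.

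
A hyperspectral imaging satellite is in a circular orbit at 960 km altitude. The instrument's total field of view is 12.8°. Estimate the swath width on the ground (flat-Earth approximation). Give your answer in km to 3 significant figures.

215 km

Half-angle = 12.8°/2 = 6.4°.
Swath width ≈ 2h·tan(θ/2) = 2 × 960 × tan(6.4°) = 215.4 km.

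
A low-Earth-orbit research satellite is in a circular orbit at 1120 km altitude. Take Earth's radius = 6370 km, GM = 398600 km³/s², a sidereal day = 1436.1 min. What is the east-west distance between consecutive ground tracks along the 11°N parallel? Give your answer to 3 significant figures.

Semi-major axis a = 6370 + 1120 = 7490 km. Period T = 2π√(a³/μ) = 2π√(7490³/398600) = 6451.1 s = 107.52 min.
Node shift per orbit = (6451.1/86166) × 360° = 26.95°.
Equatorial spacing = 26.95 × 111.2 km/° = 2997 km.
At 11° latitude, spacing = 2997 × cos(11°) = 2941 km.

2940 km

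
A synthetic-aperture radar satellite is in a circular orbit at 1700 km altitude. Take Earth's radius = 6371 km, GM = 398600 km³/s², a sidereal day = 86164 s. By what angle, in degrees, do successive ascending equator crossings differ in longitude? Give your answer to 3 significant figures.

30.1°

Semi-major axis a = 6371 + 1700 = 8071 km. Period T = 2π√(a³/μ) = 2π√(8071³/398600) = 7216.1 s = 120.27 min.
During one orbit Earth rotates (7216.1 / 86164) × 360° = 30.15°.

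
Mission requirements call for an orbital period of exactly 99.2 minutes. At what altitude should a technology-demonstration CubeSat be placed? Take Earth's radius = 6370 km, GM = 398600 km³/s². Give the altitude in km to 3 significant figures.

729 km

T = 99.2 min = 5952.0 s.
From T = 2π√(a³/μ): a = (μ T²/4π²)^(1/3) = (398600 × 5952.0² / 4π²)^(1/3) = 7099 km.
Altitude h = a − R = 7099 − 6370 = 729 km.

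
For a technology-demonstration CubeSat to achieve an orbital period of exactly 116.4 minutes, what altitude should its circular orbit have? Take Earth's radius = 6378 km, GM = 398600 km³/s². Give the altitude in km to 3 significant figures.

1520 km

T = 116.4 min = 6984.0 s.
From T = 2π√(a³/μ): a = (μ T²/4π²)^(1/3) = (398600 × 6984.0² / 4π²)^(1/3) = 7897 km.
Altitude h = a − R = 7897 − 6378 = 1519 km.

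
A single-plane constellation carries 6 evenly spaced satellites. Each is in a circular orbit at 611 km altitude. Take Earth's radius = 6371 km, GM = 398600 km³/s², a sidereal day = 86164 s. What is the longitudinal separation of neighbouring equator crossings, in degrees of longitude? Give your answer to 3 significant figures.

Semi-major axis a = 6371 + 611 = 6982 km. Period T = 2π√(a³/μ) = 2π√(6982³/398600) = 5806.1 s = 96.77 min.
Single-satellite node shift = (5806.1/86164) × 360° = 24.26°.
With 6 satellites evenly phased, successive equator crossings are 24.26/6 = 4.043° apart.

4.04°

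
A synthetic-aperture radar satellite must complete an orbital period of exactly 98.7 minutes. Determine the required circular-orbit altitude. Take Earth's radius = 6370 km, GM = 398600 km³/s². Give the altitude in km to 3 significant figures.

T = 98.7 min = 5922.0 s.
From T = 2π√(a³/μ): a = (μ T²/4π²)^(1/3) = (398600 × 5922.0² / 4π²)^(1/3) = 7075 km.
Altitude h = a − R = 7075 − 6370 = 705 km.

705 km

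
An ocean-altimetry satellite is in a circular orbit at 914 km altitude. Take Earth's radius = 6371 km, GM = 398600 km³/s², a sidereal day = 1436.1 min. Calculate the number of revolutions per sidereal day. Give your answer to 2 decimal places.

Semi-major axis a = 6371 + 914 = 7285 km. Period T = 2π√(a³/μ) = 2π√(7285³/398600) = 6188.1 s = 103.13 min.
Orbits per sidereal day = 86166 / 6188.1 = 13.925.

13.92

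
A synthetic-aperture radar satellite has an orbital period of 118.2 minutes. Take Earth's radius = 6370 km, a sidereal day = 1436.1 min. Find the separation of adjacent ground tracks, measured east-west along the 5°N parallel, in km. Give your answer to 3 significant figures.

T = 118.2 min = 7092.0 s.
Node shift per orbit = (7092.0/86166) × 360° = 29.63°.
Equatorial spacing = 29.63 × 111.2 km/° = 3294 km.
At 5° latitude, spacing = 3294 × cos(5°) = 3282 km.

3280 km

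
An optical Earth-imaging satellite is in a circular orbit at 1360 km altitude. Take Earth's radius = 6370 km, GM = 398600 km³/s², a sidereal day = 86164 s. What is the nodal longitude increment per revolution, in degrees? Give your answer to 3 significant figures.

Semi-major axis a = 6370 + 1360 = 7730 km. Period T = 2π√(a³/μ) = 2π√(7730³/398600) = 6763.6 s = 112.73 min.
During one orbit Earth rotates (6763.6 / 86164) × 360° = 28.26°.

28.3°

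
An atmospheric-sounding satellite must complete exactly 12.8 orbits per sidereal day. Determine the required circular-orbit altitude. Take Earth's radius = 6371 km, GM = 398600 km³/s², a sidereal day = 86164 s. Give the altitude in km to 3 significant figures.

Required period T = 86164 / 12.8 = 6731.6 s.
From T = 2π√(a³/μ): a = (μ T²/4π²)^(1/3) = (398600 × 6731.6² / 4π²)^(1/3) = 7706 km.
Altitude h = a − R = 7706 − 6371 = 1335 km.

1330 km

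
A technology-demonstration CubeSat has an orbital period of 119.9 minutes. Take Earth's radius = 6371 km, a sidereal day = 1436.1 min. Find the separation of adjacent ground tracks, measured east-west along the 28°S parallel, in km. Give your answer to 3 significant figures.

2950 km

T = 119.9 min = 7194.0 s.
Node shift per orbit = (7194.0/86166) × 360° = 30.06°.
Equatorial spacing = 30.06 × 111.2 km/° = 3342 km.
At 28° latitude, spacing = 3342 × cos(28°) = 2951 km.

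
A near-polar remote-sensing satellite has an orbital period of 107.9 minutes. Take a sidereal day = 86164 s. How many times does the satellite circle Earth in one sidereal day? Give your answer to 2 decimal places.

13.31

T = 107.9 min = 6474.0 s.
Orbits per sidereal day = 86164 / 6474.0 = 13.309.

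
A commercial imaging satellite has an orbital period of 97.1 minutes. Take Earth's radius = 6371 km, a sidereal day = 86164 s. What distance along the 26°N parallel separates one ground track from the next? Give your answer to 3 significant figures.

T = 97.1 min = 5826.0 s.
Node shift per orbit = (5826.0/86164) × 360° = 24.34°.
Equatorial spacing = 24.34 × 111.2 km/° = 2707 km.
At 26° latitude, spacing = 2707 × cos(26°) = 2433 km.

2430 km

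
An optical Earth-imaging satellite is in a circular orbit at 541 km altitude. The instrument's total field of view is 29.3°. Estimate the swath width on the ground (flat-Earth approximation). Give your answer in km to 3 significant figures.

Half-angle = 29.3°/2 = 14.65°.
Swath width ≈ 2h·tan(θ/2) = 2 × 541 × tan(14.65°) = 282.8 km.

283 km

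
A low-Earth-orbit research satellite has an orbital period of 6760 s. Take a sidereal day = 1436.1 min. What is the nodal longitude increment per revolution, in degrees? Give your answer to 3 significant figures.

During one orbit Earth rotates (6760.0 / 86166) × 360° = 28.24°.

28.2°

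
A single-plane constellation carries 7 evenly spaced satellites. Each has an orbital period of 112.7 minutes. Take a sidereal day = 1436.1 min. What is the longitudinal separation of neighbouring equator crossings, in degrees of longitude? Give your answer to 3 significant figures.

T = 112.7 min = 6762.0 s.
Single-satellite node shift = (6762.0/86166) × 360° = 28.25°.
With 7 satellites evenly phased, successive equator crossings are 28.25/7 = 4.036° apart.

4.04°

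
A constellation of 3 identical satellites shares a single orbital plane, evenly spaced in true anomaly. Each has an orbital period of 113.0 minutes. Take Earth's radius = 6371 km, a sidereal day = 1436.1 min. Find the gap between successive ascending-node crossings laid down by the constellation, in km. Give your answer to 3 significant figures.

1050 km

T = 113.0 min = 6780.0 s.
Single-satellite node shift = (6780.0/86166) × 360° = 28.33°.
With 3 satellites evenly phased, successive equator crossings are 28.33/3 = 9.442° apart.
That is 9.442 × 111.2 = 1050 km at the equator.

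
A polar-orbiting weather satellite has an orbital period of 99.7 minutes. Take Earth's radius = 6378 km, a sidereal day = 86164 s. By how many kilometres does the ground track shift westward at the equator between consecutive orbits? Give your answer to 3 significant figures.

2780 km

T = 99.7 min = 5982.0 s.
During one orbit Earth rotates (5982.0 / 86164) × 360° = 24.99°.
At the equator that is 24.99° × (2π·6378/360) km/° = 24.99 × 111.3 = 2782 km.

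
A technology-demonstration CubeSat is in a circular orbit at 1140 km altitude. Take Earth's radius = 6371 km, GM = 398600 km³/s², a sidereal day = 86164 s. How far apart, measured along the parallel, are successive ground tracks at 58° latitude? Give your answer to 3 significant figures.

1590 km

Semi-major axis a = 6371 + 1140 = 7511 km. Period T = 2π√(a³/μ) = 2π√(7511³/398600) = 6478.3 s = 107.97 min.
Node shift per orbit = (6478.3/86164) × 360° = 27.07°.
Equatorial spacing = 27.07 × 111.2 km/° = 3010 km.
At 58° latitude, spacing = 3010 × cos(58°) = 1595 km.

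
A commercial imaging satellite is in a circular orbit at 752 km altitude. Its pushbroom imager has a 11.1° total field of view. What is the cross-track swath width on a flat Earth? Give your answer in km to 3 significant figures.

Half-angle = 11.1°/2 = 5.55°.
Swath width ≈ 2h·tan(θ/2) = 2 × 752 × tan(5.55°) = 146.1 km.

146 km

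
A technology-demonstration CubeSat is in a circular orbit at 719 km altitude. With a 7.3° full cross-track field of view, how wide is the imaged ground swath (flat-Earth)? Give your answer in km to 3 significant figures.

Half-angle = 7.3°/2 = 3.65°.
Swath width ≈ 2h·tan(θ/2) = 2 × 719 × tan(3.65°) = 91.7 km.

91.7 km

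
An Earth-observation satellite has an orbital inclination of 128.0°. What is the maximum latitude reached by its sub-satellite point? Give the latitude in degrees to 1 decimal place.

52.0°

Retrograde orbit: the ground track reaches ±(180° − i) = ±(180 − 128.0) = ±52.0°.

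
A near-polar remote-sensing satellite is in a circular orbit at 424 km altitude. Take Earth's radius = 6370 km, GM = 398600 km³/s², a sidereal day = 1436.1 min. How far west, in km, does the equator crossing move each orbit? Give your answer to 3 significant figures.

2590 km

Semi-major axis a = 6370 + 424 = 6794 km. Period T = 2π√(a³/μ) = 2π√(6794³/398600) = 5573.1 s = 92.89 min.
During one orbit Earth rotates (5573.1 / 86166) × 360° = 23.28°.
At the equator that is 23.28° × (2π·6370/360) km/° = 23.28 × 111.2 = 2589 km.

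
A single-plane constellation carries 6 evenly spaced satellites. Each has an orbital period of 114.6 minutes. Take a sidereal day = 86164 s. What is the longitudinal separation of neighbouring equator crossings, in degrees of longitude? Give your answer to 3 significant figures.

T = 114.6 min = 6876.0 s.
Single-satellite node shift = (6876.0/86164) × 360° = 28.73°.
With 6 satellites evenly phased, successive equator crossings are 28.73/6 = 4.788° apart.

4.79°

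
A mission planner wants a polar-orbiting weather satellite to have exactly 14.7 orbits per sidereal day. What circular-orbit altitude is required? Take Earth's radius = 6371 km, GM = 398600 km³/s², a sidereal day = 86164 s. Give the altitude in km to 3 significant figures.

Required period T = 86164 / 14.7 = 5861.5 s.
From T = 2π√(a³/μ): a = (μ T²/4π²)^(1/3) = (398600 × 5861.5² / 4π²)^(1/3) = 7026 km.
Altitude h = a − R = 7026 − 6371 = 655 km.

655 km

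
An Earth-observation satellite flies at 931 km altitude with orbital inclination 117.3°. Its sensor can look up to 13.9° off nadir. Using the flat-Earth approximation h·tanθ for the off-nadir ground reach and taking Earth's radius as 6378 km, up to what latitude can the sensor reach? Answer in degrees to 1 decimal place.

Retrograde orbit: the ground track reaches ±(180° − i) = ±(180 − 117.3) = ±62.7°.
Sensor half-swath on the ground ≈ 931·tan(13.9°) = 230 km = 2.07° of latitude.
Maximum observable latitude ≈ 62.7 + 2.07 = 64.8°.

64.8°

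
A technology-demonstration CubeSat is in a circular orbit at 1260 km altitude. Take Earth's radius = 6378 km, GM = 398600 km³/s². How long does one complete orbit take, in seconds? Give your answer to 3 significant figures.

6640 seconds

Semi-major axis a = 6378 + 1260 = 7638 km. Period T = 2π√(a³/μ) = 2π√(7638³/398600) = 6643.3 s = 110.72 min.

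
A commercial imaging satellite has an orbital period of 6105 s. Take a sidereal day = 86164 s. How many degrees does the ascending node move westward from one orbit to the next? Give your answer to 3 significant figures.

25.5°

During one orbit Earth rotates (6105.0 / 86164) × 360° = 25.51°.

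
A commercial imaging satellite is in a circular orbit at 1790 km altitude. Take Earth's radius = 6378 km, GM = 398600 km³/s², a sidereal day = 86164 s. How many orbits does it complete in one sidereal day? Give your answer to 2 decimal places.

11.73

Semi-major axis a = 6378 + 1790 = 8168 km. Period T = 2π√(a³/μ) = 2π√(8168³/398600) = 7346.6 s = 122.44 min.
Orbits per sidereal day = 86164 / 7346.6 = 11.728.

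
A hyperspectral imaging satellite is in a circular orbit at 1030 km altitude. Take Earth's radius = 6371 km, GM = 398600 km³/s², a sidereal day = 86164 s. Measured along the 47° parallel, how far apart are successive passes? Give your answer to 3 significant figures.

Semi-major axis a = 6371 + 1030 = 7401 km. Period T = 2π√(a³/μ) = 2π√(7401³/398600) = 6336.5 s = 105.61 min.
Node shift per orbit = (6336.5/86164) × 360° = 26.47°.
Equatorial spacing = 26.47 × 111.2 km/° = 2944 km.
At 47° latitude, spacing = 2944 × cos(47°) = 2008 km.

2010 km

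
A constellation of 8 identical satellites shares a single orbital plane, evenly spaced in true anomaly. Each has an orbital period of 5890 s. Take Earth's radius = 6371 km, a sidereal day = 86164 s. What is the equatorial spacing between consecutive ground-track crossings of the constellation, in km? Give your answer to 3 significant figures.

342 km

Single-satellite node shift = (5890.0/86164) × 360° = 24.61°.
With 8 satellites evenly phased, successive equator crossings are 24.61/8 = 3.076° apart.
That is 3.076 × 111.2 = 342 km at the equator.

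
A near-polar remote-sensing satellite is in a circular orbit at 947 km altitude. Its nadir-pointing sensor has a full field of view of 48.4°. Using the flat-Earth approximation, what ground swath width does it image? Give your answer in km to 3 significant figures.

Half-angle = 48.4°/2 = 24.2°.
Swath width ≈ 2h·tan(θ/2) = 2 × 947 × tan(24.2°) = 851.2 km.

851 km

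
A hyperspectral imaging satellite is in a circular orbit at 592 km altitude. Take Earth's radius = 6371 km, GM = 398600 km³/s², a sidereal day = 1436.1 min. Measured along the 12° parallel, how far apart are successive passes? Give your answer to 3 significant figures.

2630 km

Semi-major axis a = 6371 + 592 = 6963 km. Period T = 2π√(a³/μ) = 2π√(6963³/398600) = 5782.4 s = 96.37 min.
Node shift per orbit = (5782.4/86166) × 360° = 24.16°.
Equatorial spacing = 24.16 × 111.2 km/° = 2686 km.
At 12° latitude, spacing = 2686 × cos(12°) = 2628 km.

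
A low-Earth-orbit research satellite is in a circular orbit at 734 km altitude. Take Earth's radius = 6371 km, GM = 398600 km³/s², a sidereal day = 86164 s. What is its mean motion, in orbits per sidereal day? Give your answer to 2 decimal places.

Semi-major axis a = 6371 + 734 = 7105 km. Period T = 2π√(a³/μ) = 2π√(7105³/398600) = 5960.2 s = 99.34 min.
Orbits per sidereal day = 86164 / 5960.2 = 14.457.

14.46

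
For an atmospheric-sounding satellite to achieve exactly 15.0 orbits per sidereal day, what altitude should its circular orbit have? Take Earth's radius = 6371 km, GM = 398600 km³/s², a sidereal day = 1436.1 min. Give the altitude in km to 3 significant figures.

561 km

Required period T = 86166 / 15.0 = 5744.4 s.
From T = 2π√(a³/μ): a = (μ T²/4π²)^(1/3) = (398600 × 5744.4² / 4π²)^(1/3) = 6932 km.
Altitude h = a − R = 6932 − 6371 = 561 km.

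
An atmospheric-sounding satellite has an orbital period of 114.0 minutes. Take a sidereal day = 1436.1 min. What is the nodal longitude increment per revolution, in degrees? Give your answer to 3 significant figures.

T = 114.0 min = 6840.0 s.
During one orbit Earth rotates (6840.0 / 86166) × 360° = 28.58°.

28.6°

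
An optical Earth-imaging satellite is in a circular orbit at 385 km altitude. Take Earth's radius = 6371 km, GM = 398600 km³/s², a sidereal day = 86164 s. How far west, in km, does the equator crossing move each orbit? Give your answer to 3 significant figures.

Semi-major axis a = 6371 + 385 = 6756 km. Period T = 2π√(a³/μ) = 2π√(6756³/398600) = 5526.4 s = 92.11 min.
During one orbit Earth rotates (5526.4 / 86164) × 360° = 23.09°.
At the equator that is 23.09° × (2π·6371/360) km/° = 23.09 × 111.2 = 2567 km.

2570 km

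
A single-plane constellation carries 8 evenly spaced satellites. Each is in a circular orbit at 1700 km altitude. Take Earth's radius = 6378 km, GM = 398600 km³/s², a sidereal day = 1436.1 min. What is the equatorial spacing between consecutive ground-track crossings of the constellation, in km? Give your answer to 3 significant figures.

Semi-major axis a = 6378 + 1700 = 8078 km. Period T = 2π√(a³/μ) = 2π√(8078³/398600) = 7225.5 s = 120.42 min.
Single-satellite node shift = (7225.5/86166) × 360° = 30.19°.
With 8 satellites evenly phased, successive equator crossings are 30.19/8 = 3.773° apart.
That is 3.773 × 111.3 = 420 km at the equator.

420 km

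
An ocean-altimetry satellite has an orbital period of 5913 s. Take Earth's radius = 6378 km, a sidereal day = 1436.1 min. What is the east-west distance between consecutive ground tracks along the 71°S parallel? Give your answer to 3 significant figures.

Node shift per orbit = (5913.0/86166) × 360° = 24.70°.
Equatorial spacing = 24.70 × 111.3 km/° = 2750 km.
At 71° latitude, spacing = 2750 × cos(71°) = 895 km.

895 km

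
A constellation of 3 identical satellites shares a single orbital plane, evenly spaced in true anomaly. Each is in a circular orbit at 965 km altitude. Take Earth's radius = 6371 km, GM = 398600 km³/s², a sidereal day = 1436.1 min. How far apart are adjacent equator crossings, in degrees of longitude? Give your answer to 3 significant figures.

Semi-major axis a = 6371 + 965 = 7336 km. Period T = 2π√(a³/μ) = 2π√(7336³/398600) = 6253.2 s = 104.22 min.
Single-satellite node shift = (6253.2/86166) × 360° = 26.13°.
With 3 satellites evenly phased, successive equator crossings are 26.13/3 = 8.709° apart.

8.71°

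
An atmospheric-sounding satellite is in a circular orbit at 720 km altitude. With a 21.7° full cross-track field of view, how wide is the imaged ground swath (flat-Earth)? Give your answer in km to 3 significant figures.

276 km

Half-angle = 21.7°/2 = 10.85°.
Swath width ≈ 2h·tan(θ/2) = 2 × 720 × tan(10.85°) = 276.0 km.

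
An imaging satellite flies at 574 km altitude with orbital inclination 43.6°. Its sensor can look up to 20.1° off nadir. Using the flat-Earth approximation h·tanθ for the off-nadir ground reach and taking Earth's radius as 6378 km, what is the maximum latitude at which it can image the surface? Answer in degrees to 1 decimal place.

45.5°

For a prograde orbit the ground track reaches latitude ±i = ±43.6°.
Sensor half-swath on the ground ≈ 574·tan(20.1°) = 210 km = 1.89° of latitude.
Maximum observable latitude ≈ 43.6 + 1.89 = 45.5°.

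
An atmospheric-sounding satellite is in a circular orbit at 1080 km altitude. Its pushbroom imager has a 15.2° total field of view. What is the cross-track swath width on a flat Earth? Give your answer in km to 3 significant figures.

288 km

Half-angle = 15.2°/2 = 7.6°.
Swath width ≈ 2h·tan(θ/2) = 2 × 1080 × tan(7.6°) = 288.2 km.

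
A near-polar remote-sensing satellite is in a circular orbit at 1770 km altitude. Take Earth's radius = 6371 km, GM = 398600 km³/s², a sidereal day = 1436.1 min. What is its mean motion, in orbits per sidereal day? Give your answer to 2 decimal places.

11.79

Semi-major axis a = 6371 + 1770 = 8141 km. Period T = 2π√(a³/μ) = 2π√(8141³/398600) = 7310.2 s = 121.84 min.
Orbits per sidereal day = 86166 / 7310.2 = 11.787.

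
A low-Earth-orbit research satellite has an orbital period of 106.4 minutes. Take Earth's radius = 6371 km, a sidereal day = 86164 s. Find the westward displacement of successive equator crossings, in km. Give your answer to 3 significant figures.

T = 106.4 min = 6384.0 s.
During one orbit Earth rotates (6384.0 / 86164) × 360° = 26.67°.
At the equator that is 26.67° × (2π·6371/360) km/° = 26.67 × 111.2 = 2966 km.

2970 km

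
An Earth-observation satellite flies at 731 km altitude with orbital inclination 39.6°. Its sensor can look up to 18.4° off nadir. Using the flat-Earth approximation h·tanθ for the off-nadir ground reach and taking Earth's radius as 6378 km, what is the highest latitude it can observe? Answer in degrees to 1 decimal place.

For a prograde orbit the ground track reaches latitude ±i = ±39.6°.
Sensor half-swath on the ground ≈ 731·tan(18.4°) = 243 km = 2.18° of latitude.
Maximum observable latitude ≈ 39.6 + 2.18 = 41.8°.

41.8°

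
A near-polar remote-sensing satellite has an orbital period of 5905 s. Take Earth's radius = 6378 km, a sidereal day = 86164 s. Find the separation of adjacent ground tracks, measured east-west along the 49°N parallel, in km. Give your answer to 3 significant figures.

1800 km

Node shift per orbit = (5905.0/86164) × 360° = 24.67°.
Equatorial spacing = 24.67 × 111.3 km/° = 2746 km.
At 49° latitude, spacing = 2746 × cos(49°) = 1802 km.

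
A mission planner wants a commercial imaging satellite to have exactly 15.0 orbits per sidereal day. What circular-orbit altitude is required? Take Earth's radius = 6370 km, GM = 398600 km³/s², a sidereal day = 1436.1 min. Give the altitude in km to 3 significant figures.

Required period T = 86166 / 15.0 = 5744.4 s.
From T = 2π√(a³/μ): a = (μ T²/4π²)^(1/3) = (398600 × 5744.4² / 4π²)^(1/3) = 6932 km.
Altitude h = a − R = 6932 − 6370 = 562 km.

562 km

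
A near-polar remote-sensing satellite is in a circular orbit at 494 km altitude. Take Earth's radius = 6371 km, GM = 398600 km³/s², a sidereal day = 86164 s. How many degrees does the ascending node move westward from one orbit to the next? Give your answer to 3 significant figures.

23.7°

Semi-major axis a = 6371 + 494 = 6865 km. Period T = 2π√(a³/μ) = 2π√(6865³/398600) = 5660.7 s = 94.35 min.
During one orbit Earth rotates (5660.7 / 86164) × 360° = 23.65°.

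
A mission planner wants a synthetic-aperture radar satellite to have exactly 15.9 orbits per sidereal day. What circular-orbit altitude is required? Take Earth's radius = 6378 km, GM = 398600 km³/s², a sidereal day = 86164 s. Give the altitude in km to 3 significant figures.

Required period T = 86164 / 15.9 = 5419.1 s.
From T = 2π√(a³/μ): a = (μ T²/4π²)^(1/3) = (398600 × 5419.1² / 4π²)^(1/3) = 6668 km.
Altitude h = a − R = 6668 − 6378 = 290 km.

290 km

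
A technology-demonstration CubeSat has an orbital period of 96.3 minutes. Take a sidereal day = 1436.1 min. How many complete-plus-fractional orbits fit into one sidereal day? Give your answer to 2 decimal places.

14.91

T = 96.3 min = 5778.0 s.
Orbits per sidereal day = 86166 / 5778.0 = 14.913.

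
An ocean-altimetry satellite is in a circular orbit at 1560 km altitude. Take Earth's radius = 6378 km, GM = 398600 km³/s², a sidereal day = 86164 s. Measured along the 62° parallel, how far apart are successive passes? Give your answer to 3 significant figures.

Semi-major axis a = 6378 + 1560 = 7938 km. Period T = 2π√(a³/μ) = 2π√(7938³/398600) = 7038.5 s = 117.31 min.
Node shift per orbit = (7038.5/86164) × 360° = 29.41°.
Equatorial spacing = 29.41 × 111.3 km/° = 3274 km.
At 62° latitude, spacing = 3274 × cos(62°) = 1537 km.

1540 km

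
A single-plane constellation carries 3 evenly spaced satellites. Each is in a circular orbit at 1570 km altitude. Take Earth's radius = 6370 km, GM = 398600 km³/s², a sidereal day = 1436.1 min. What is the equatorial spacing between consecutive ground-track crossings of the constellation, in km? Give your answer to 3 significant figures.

1090 km

Semi-major axis a = 6370 + 1570 = 7940 km. Period T = 2π√(a³/μ) = 2π√(7940³/398600) = 7041.1 s = 117.35 min.
Single-satellite node shift = (7041.1/86166) × 360° = 29.42°.
With 3 satellites evenly phased, successive equator crossings are 29.42/3 = 9.806° apart.
That is 9.806 × 111.2 = 1090 km at the equator.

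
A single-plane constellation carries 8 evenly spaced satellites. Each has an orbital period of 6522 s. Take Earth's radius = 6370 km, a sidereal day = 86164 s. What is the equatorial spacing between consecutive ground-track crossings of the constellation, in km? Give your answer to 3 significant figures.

Single-satellite node shift = (6522.0/86164) × 360° = 27.25°.
With 8 satellites evenly phased, successive equator crossings are 27.25/8 = 3.406° apart.
That is 3.406 × 111.2 = 379 km at the equator.

379 km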